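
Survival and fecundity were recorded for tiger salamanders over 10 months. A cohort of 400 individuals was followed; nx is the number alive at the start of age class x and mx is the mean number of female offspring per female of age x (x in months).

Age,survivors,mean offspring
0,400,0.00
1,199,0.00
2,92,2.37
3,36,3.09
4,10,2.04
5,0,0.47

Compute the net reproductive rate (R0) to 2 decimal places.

0.87

lx = nx/n0 = nx/400: 1, 0.4975, 0.23, 0.09, 0.025, 0
lx·mx by age: 0, 0, 0.5451, 0.2781, 0.051, 0
R0 = Σ lx·mx = 0.8742 → 0.87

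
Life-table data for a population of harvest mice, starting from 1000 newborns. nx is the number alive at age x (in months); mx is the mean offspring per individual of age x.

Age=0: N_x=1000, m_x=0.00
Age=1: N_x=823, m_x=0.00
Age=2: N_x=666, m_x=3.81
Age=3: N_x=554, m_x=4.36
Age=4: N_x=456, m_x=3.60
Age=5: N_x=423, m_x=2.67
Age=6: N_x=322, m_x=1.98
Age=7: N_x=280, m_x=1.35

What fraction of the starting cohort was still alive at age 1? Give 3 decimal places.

0.823

l_1 = n_1/n_0 = 823/1000 = 0.823 → 0.823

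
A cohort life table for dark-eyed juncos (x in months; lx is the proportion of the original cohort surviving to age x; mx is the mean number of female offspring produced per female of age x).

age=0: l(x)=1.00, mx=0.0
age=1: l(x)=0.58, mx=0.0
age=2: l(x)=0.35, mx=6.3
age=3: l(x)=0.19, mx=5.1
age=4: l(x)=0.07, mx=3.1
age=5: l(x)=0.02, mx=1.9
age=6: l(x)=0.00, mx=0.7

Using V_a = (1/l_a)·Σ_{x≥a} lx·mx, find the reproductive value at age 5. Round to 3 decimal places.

lx·mx for x ≥ 5: 0.038, 0 → sum = 0.038
V_5 = 0.038 / l_5 = 0.038 / 0.02 = 1.9 → 1.900

1.900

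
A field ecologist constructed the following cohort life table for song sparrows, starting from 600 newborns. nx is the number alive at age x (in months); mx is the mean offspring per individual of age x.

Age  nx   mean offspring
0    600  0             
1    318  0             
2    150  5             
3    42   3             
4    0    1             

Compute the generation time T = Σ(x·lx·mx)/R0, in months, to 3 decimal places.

2.144

lx = nx/n0 = nx/600: 1, 0.53, 0.25, 0.07, 0
lx·mx: 0, 0, 1.25, 0.21, 0 → R0 = 1.46
x·lx·mx: 0, 0, 2.5, 0.63, 0 → Σ = 3.13
T = 3.13 / 1.46 = 2.143836… → 2.144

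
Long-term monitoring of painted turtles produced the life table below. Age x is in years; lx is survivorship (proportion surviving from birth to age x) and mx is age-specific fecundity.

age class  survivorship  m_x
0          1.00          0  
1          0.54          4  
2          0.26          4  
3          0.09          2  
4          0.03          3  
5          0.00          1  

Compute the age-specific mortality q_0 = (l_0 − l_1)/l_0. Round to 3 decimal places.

0.460

q_0 = (l_0 − l_1) / l_0 = (1 − 0.54) / 1
     = 0.46 / 1 = 0.46 → 0.460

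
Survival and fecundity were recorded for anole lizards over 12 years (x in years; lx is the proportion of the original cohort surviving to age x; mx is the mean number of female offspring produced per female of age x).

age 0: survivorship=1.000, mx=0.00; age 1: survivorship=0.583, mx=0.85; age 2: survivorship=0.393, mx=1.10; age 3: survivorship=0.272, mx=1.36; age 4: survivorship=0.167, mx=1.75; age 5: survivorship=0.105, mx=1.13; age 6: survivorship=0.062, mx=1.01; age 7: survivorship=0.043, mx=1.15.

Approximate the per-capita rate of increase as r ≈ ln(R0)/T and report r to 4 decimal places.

R0 = Σ lx·mx = 0 + 0.49555 + 0.4323 + 0.36992 + 0.29225 + 0.11865 + 0.06262 + 0.04945 = 1.82074
Σ x·lx·mx = 4.95403; T = 4.95403/1.82074 = 2.72089…
r ≈ ln(R0)/T = ln(1.82074)/2.72089… = 0.220238… → 0.2202

0.2202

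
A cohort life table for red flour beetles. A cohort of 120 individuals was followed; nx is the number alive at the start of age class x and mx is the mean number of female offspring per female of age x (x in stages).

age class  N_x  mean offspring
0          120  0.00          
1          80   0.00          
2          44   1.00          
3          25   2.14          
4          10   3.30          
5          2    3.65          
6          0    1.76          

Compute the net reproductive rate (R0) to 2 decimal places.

lx = nx/n0 = nx/120: 1, 0.66667…, 0.36667…, 0.20833…, 0.08333…, 0.01667…, 0
lx·mx by age: 0, 0, 0.366667…, 0.445833…, 0.275…, 0.060833…, 0
R0 = Σ lx·mx = 1.148333… → 1.15

1.15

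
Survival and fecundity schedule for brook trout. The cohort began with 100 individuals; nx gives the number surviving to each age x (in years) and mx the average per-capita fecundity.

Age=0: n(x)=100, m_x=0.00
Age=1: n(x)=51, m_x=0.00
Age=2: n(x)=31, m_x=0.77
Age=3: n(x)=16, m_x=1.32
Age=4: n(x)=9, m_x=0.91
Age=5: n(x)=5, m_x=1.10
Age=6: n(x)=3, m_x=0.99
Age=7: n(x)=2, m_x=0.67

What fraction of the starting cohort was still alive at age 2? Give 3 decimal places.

0.310

l_2 = n_2/n_0 = 31/100 = 0.31 → 0.310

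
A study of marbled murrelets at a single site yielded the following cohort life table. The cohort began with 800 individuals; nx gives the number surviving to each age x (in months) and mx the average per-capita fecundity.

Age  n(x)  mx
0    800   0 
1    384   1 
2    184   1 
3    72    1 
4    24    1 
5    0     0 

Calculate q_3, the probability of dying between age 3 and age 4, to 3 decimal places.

0.667

lx = nx/n0 = nx/800: 1, 0.48, 0.23, 0.09, 0.03, 0
q_3 = (l_3 − l_4) / l_3 = (0.09 − 0.03) / 0.09
     = 0.06 / 0.09 = 0.666667… → 0.667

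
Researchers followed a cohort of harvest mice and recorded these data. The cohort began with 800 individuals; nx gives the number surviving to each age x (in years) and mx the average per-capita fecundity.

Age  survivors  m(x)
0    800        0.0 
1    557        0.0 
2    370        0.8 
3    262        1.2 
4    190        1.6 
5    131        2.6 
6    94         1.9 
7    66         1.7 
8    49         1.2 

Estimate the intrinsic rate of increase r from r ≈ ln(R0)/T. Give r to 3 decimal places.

0.165

lx = nx/n0 = nx/800: 1, 0.69625, 0.4625, 0.3275, 0.2375, 0.16375, 0.1175, 0.0825, 0.06125
R0 = Σ lx·mx = 0 + 0 + 0.37 + 0.393 + 0.38 + 0.42575… + 0.22325 + 0.14025 + 0.0735… = 2.00575
Σ x·lx·mx = 8.477; T = 8.477/2.00575 = 4.22635…
r ≈ ln(R0)/T = ln(2.00575)/4.22635… = 0.16469… → 0.165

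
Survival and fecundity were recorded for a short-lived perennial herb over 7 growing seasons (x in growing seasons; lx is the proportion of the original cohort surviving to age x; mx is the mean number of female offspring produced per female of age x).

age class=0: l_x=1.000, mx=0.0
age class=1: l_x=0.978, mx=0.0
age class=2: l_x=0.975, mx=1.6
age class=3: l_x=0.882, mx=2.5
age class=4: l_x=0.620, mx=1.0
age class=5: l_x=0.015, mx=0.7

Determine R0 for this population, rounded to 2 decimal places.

4.40

lx·mx by age: 0, 0, 1.56, 2.205, 0.62, 0.0105
R0 = Σ lx·mx = 4.3955 → 4.40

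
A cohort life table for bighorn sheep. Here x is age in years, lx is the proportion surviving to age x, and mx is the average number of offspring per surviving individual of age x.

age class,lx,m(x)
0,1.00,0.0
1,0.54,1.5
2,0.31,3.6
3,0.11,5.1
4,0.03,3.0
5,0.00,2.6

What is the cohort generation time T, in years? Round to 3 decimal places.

1.973

lx·mx: 0, 0.81, 1.116, 0.561, 0.09, 0 → R0 = 2.577
x·lx·mx: 0, 0.81, 2.232, 1.683, 0.36, 0 → Σ = 5.085
T = 5.085 / 2.577 = 1.973225… → 1.973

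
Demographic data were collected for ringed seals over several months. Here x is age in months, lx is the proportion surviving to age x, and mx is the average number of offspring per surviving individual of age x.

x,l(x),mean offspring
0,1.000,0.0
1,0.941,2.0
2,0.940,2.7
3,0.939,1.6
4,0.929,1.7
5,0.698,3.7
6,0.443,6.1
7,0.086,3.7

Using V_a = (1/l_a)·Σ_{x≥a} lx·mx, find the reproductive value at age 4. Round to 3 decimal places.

7.731

lx·mx for x ≥ 4: 1.5793, 2.5826, 2.7023, 0.3182 → sum = 7.1824
V_4 = 7.1824 / l_4 = 7.1824 / 0.929 = 7.731324… → 7.731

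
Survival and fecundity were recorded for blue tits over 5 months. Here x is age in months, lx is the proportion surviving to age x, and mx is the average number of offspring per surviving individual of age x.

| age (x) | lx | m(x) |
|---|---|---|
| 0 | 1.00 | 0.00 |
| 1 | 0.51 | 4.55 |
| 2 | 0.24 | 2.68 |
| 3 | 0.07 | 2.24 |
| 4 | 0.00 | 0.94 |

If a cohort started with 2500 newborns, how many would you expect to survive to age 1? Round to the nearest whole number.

Expected survivors = N0 · l_1 = 2500 × 0.51 = 1275 → 1275

1275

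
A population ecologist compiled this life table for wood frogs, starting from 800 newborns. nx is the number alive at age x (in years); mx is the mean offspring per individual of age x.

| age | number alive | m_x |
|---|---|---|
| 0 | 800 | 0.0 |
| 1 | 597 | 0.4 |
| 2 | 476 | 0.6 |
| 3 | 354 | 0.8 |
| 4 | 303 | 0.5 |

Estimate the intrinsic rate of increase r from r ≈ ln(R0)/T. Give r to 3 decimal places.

lx = nx/n0 = nx/800: 1, 0.74625, 0.595, 0.4425, 0.37875
R0 = Σ lx·mx = 0 + 0.2985… + 0.357 + 0.354 + 0.18938… = 1.198875
Σ x·lx·mx = 2.832; T = 2.832/1.198875 = 2.36221…
r ≈ ln(R0)/T = ln(1.198875)/2.36221… = 0.07679… → 0.077

0.077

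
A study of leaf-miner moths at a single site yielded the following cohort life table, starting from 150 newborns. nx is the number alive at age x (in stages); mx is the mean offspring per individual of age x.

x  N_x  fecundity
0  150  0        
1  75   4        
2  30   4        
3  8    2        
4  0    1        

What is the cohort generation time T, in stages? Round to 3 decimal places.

1.349

lx = nx/n0 = nx/150: 1, 0.5, 0.2, 0.05333…, 0
lx·mx: 0, 2, 0.8, 0.106667…, 0 → R0 = 2.906667…
x·lx·mx: 0, 2, 1.6, 0.32…, 0 → Σ = 3.92…
T = 3.92… / 2.906667… = 1.348624… → 1.349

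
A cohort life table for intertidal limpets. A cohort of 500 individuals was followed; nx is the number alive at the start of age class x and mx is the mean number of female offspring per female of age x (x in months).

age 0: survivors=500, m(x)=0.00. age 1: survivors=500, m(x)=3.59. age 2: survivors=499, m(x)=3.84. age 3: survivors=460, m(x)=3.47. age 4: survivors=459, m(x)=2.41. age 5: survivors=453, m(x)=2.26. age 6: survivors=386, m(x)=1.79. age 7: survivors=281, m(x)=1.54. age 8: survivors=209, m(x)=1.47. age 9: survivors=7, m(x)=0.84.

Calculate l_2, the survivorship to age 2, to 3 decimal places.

l_2 = n_2/n_0 = 499/500 = 0.998 → 0.998

0.998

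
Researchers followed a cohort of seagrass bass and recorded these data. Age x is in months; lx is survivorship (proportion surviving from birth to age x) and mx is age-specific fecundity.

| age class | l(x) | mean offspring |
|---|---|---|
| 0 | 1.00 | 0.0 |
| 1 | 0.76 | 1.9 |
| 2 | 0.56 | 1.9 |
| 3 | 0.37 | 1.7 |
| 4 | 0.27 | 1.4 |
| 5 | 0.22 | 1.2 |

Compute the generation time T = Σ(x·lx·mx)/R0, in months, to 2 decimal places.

2.19

lx·mx: 0, 1.444, 1.064, 0.629, 0.378, 0.264 → R0 = 3.779
x·lx·mx: 0, 1.444, 2.128, 1.887, 1.512, 1.32 → Σ = 8.291
T = 8.291 / 3.779 = 2.193967… → 2.19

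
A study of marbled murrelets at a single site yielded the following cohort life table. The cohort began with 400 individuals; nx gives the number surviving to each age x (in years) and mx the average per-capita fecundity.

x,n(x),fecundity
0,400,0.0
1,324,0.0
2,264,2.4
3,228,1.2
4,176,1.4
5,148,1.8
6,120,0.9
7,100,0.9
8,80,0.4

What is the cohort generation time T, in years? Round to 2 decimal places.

lx = nx/n0 = nx/400: 1, 0.81, 0.66, 0.57, 0.44, 0.37, 0.3, 0.25, 0.2
lx·mx: 0, 0, 1.584, 0.684, 0.616, 0.666, 0.27, 0.225, 0.08 → R0 = 4.125
x·lx·mx: 0, 0, 3.168, 2.052, 2.464, 3.33, 1.62, 1.575, 0.64 → Σ = 14.849
T = 14.849 / 4.125 = 3.599758… → 3.60

3.60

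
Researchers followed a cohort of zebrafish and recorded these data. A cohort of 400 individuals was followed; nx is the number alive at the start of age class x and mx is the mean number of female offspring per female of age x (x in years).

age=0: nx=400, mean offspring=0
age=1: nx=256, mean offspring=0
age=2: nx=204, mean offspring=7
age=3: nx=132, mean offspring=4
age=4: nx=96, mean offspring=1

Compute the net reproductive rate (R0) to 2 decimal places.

5.13

lx = nx/n0 = nx/400: 1, 0.64, 0.51, 0.33, 0.24
lx·mx by age: 0, 0, 3.57, 1.32, 0.24
R0 = Σ lx·mx = 5.13 → 5.13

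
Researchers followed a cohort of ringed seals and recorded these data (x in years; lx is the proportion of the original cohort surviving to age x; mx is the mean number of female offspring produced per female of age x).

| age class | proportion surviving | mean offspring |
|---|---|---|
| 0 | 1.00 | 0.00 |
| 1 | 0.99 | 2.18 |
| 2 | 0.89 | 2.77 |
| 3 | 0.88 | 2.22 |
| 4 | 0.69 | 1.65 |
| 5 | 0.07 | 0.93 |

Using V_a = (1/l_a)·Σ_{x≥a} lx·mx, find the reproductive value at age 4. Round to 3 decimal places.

1.744

lx·mx for x ≥ 4: 1.1385, 0.0651 → sum = 1.2036
V_4 = 1.2036 / l_4 = 1.2036 / 0.69 = 1.744348… → 1.744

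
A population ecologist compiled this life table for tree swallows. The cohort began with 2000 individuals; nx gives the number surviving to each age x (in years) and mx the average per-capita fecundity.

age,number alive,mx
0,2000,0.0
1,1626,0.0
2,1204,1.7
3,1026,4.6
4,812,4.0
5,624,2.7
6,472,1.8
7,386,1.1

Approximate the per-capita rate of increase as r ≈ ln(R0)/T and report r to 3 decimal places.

0.508

lx = nx/n0 = nx/2000: 1, 0.813, 0.602, 0.513, 0.406, 0.312, 0.236, 0.193
R0 = Σ lx·mx = 0 + 0 + 1.0234 + 2.3598 + 1.624 + 0.8424 + 0.4248 + 0.2123 = 6.4867
Σ x·lx·mx = 23.8691; T = 23.8691/6.4867 = 3.6797…
r ≈ ln(R0)/T = ln(6.4867)/3.6797… = 0.50813… → 0.508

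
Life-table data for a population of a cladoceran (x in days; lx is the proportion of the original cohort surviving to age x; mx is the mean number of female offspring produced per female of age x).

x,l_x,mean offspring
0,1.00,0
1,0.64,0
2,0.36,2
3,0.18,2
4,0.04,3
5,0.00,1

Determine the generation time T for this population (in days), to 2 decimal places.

2.50

lx·mx: 0, 0, 0.72, 0.36, 0.12, 0 → R0 = 1.2
x·lx·mx: 0, 0, 1.44, 1.08, 0.48, 0 → Σ = 3
T = 3 / 1.2 = 2.5 → 2.50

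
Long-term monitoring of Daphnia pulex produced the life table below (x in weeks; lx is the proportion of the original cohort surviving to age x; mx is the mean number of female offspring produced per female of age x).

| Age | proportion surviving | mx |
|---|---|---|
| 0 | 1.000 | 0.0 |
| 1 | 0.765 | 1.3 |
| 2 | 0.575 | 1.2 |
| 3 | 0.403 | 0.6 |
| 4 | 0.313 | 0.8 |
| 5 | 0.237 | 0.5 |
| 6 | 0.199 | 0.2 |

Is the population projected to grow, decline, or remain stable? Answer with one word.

growing

R0 = Σ lx·mx = 0 + 0.9945 + 0.69 + 0.2418 + 0.2504 + 0.1185 + 0.0398 = 2.335
R0 > 1, so the population is growing.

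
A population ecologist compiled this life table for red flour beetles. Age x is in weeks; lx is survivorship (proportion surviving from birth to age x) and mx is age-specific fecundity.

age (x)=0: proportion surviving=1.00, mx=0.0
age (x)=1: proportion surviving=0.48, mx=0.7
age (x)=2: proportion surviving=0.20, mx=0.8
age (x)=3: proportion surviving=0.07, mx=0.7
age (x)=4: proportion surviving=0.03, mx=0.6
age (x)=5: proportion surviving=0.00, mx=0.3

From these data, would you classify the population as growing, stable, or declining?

R0 = Σ lx·mx = 0 + 0.336 + 0.16 + 0.049 + 0.018 + 0 = 0.563
R0 < 1, so the population is declining.

declining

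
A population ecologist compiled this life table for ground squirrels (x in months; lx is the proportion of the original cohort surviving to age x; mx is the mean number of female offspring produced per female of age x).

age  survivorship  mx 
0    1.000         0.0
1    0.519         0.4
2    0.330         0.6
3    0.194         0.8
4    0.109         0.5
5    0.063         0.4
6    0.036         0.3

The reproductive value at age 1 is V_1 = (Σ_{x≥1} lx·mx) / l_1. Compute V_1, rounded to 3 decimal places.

1.255

lx·mx for x ≥ 1: 0.2076, 0.198, 0.1552, 0.0545, 0.0252, 0.0108 → sum = 0.6513
V_1 = 0.6513 / l_1 = 0.6513 / 0.519 = 1.254913… → 1.255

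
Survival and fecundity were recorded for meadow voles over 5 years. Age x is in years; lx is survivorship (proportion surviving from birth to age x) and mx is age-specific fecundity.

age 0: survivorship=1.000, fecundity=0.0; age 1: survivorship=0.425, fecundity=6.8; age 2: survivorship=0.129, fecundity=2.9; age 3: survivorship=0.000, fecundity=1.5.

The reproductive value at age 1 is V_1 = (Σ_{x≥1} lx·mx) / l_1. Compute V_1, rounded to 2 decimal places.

lx·mx for x ≥ 1: 2.89, 0.3741, 0 → sum = 3.2641
V_1 = 3.2641 / l_1 = 3.2641 / 0.425 = 7.680235… → 7.68

7.68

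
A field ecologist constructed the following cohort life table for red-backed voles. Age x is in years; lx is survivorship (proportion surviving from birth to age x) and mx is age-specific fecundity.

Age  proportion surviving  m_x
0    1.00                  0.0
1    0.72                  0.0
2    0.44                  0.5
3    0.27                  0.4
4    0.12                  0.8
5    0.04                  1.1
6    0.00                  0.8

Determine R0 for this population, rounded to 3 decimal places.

0.468

lx·mx by age: 0, 0, 0.22, 0.108, 0.096, 0.044, 0
R0 = Σ lx·mx = 0.468 → 0.468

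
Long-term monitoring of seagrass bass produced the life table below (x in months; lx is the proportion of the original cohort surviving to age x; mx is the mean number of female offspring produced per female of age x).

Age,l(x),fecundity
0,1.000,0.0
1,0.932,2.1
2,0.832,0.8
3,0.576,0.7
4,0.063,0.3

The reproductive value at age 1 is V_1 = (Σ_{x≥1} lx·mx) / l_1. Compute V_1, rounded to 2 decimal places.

lx·mx for x ≥ 1: 1.9572, 0.6656, 0.4032, 0.0189 → sum = 3.0449
V_1 = 3.0449 / l_1 = 3.0449 / 0.932 = 3.26706… → 3.27

3.27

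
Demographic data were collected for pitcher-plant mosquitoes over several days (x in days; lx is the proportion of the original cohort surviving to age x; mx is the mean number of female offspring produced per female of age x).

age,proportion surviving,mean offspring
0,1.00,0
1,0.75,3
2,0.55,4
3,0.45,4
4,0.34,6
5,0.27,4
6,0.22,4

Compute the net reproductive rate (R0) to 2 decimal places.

10.25

lx·mx by age: 0, 2.25, 2.2, 1.8, 2.04, 1.08, 0.88
R0 = Σ lx·mx = 10.25 → 10.25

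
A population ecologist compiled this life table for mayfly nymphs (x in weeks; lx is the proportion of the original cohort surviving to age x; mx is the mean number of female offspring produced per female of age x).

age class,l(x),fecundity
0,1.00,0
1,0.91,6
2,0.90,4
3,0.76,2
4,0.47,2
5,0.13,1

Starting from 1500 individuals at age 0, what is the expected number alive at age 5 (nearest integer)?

195

Expected survivors = N0 · l_5 = 1500 × 0.13 = 195 → 195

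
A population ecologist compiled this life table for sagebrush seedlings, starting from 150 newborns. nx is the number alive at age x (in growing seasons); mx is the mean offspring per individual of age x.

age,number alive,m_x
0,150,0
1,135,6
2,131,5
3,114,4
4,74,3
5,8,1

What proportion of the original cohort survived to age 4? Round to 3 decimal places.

l_4 = n_4/n_0 = 74/150 = 0.493333… → 0.493

0.493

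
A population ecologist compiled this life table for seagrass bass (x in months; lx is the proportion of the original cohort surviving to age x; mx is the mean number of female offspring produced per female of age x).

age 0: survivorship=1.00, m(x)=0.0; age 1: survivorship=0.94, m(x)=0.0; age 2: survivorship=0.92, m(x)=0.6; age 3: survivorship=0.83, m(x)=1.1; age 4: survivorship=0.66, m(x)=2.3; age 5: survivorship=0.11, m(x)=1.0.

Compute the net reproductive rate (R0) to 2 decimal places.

3.09

lx·mx by age: 0, 0, 0.552, 0.913, 1.518, 0.11
R0 = Σ lx·mx = 3.093 → 3.09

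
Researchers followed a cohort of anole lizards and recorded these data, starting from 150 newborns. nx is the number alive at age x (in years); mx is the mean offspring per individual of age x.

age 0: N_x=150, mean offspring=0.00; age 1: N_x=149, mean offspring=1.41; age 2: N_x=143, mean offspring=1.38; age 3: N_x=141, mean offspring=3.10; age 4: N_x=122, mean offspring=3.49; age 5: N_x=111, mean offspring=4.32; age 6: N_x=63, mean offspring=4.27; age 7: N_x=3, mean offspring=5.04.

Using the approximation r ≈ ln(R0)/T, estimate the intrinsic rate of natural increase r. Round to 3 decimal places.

lx = nx/n0 = nx/150: 1, 0.99333…, 0.95333…, 0.94, 0.81333…, 0.74, 0.42, 0.02
R0 = Σ lx·mx = 0 + 1.4006… + 1.3156… + 2.914 + 2.83853… + 3.1968 + 1.7934 + 0.1008 = 13.559733…
Σ x·lx·mx = 51.577933…; T = 51.577933…/13.559733… = 3.80376…
r ≈ ln(R0)/T = ln(13.559733…)/3.80376… = 0.6854… → 0.685

0.685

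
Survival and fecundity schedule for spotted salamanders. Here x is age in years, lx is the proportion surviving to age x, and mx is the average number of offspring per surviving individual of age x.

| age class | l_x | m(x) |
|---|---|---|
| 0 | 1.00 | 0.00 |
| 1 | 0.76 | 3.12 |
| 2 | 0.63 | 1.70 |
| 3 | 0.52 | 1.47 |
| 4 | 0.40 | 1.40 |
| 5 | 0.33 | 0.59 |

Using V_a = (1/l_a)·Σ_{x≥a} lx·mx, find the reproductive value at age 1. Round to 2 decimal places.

lx·mx for x ≥ 1: 2.3712, 1.071, 0.7644, 0.56, 0.1947 → sum = 4.9613
V_1 = 4.9613 / l_1 = 4.9613 / 0.76 = 6.528026… → 6.53

6.53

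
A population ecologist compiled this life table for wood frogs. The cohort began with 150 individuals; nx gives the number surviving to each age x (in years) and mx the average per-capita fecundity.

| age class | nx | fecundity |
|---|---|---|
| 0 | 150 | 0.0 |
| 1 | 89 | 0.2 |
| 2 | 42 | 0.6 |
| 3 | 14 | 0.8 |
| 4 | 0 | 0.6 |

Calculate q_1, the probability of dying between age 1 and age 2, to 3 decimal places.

0.528

lx = nx/n0 = nx/150: 1, 0.59333…, 0.28, 0.09333…, 0
q_1 = (l_1 − l_2) / l_1 = (0.593333… − 0.28) / 0.593333…
     = 0.313333… / 0.593333… = 0.52809… → 0.528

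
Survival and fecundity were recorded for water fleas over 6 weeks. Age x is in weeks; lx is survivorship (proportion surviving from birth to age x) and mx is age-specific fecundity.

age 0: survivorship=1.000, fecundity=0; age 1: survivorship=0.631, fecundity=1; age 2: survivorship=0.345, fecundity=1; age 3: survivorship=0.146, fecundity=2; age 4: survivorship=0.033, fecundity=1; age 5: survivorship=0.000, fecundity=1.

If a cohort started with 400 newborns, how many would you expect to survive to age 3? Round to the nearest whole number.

58

Expected survivors = N0 · l_3 = 400 × 0.146 = 58.4 → 58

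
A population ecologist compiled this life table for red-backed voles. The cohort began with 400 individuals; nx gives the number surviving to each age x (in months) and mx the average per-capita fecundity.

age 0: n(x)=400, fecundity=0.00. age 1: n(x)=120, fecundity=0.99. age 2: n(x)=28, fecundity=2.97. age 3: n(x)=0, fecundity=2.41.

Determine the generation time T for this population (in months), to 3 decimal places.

lx = nx/n0 = nx/400: 1, 0.3, 0.07, 0
lx·mx: 0, 0.297, 0.2079, 0 → R0 = 0.5049
x·lx·mx: 0, 0.297, 0.4158, 0 → Σ = 0.7128
T = 0.7128 / 0.5049 = 1.411765… → 1.412

1.412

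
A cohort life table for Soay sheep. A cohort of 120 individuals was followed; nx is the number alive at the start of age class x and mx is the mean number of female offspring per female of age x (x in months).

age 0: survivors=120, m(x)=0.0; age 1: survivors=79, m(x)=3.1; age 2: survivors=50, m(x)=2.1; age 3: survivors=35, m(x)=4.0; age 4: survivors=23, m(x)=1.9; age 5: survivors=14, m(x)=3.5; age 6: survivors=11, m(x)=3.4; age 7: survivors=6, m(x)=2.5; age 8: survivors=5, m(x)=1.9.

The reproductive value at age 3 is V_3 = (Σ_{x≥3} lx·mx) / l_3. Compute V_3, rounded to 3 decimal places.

8.417

lx = nx/n0 = nx/120: 1, 0.65833…, 0.41667…, 0.29167…, 0.19167…, 0.11667…, 0.09167…, 0.05, 0.04167…
lx·mx for x ≥ 3: 1.166667…, 0.364167…, 0.408333…, 0.311667…, 0.125, 0.079167… → sum = 2.455…
V_3 = 2.455… / l_3 = 2.455… / 0.291667… = 8.417143… → 8.417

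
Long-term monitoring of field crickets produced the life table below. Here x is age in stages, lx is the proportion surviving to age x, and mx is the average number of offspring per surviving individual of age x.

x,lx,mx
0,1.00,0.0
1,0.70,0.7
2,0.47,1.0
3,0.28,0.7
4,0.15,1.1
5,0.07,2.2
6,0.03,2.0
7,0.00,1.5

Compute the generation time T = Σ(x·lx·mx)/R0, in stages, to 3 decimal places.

2.481

lx·mx: 0, 0.49, 0.47, 0.196, 0.165, 0.154, 0.06, 0 → R0 = 1.535
x·lx·mx: 0, 0.49, 0.94, 0.588, 0.66, 0.77, 0.36, 0 → Σ = 3.808
T = 3.808 / 1.535 = 2.480782… → 2.481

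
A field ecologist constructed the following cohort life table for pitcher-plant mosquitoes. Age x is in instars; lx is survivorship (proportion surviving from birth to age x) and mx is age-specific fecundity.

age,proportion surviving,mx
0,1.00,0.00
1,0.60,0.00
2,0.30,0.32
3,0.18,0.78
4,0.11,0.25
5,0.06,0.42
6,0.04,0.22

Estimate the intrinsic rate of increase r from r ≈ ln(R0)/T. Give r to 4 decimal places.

R0 = Σ lx·mx = 0 + 0 + 0.096 + 0.1404 + 0.0275 + 0.0252 + 0.0088 = 0.2979
Σ x·lx·mx = 0.902; T = 0.902/0.2979 = 3.02786…
r ≈ ln(R0)/T = ln(0.2979)/3.02786… = -0.399951… → -0.4000

-0.4000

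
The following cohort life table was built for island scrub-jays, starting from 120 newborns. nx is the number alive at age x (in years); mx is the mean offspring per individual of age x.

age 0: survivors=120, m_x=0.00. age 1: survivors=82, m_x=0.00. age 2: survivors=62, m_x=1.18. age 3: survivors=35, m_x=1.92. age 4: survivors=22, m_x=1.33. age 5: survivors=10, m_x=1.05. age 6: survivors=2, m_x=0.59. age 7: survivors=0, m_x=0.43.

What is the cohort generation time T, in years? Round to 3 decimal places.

lx = nx/n0 = nx/120: 1, 0.68333…, 0.51667…, 0.29167…, 0.18333…, 0.08333…, 0.01667…, 0
lx·mx: 0, 0, 0.609667…, 0.56…, 0.243833…, 0.0875…, 0.009833…, 0 → R0 = 1.510833…
x·lx·mx: 0, 0, 1.219333…, 1.68…, 0.975333…, 0.4375…, 0.059…, 0 → Σ = 4.371167…
T = 4.371167… / 1.510833… = 2.893216… → 2.893

2.893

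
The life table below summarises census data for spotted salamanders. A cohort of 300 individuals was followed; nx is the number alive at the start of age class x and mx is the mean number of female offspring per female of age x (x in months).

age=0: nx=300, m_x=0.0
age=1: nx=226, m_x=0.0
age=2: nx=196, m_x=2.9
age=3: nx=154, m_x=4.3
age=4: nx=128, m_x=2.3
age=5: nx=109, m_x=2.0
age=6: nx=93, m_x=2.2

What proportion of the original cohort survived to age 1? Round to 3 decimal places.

0.753

l_1 = n_1/n_0 = 226/300 = 0.753333… → 0.753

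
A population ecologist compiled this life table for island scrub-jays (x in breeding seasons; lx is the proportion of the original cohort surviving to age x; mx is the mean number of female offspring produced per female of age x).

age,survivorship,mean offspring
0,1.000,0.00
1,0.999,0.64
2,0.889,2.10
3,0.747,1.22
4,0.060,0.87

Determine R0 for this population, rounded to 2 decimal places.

3.47

lx·mx by age: 0, 0.63936, 1.8669, 0.91134, 0.0522
R0 = Σ lx·mx = 3.4698 → 3.47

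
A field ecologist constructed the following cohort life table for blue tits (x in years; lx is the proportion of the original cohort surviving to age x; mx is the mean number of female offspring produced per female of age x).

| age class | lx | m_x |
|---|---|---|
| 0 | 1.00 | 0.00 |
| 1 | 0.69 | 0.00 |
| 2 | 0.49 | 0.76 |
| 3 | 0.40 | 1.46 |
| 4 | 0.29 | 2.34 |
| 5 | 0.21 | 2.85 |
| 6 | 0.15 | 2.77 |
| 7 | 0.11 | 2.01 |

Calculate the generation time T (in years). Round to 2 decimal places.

lx·mx: 0, 0, 0.3724, 0.584, 0.6786, 0.5985, 0.4155, 0.2211 → R0 = 2.8701
x·lx·mx: 0, 0, 0.7448, 1.752, 2.7144, 2.9925, 2.493, 1.5477 → Σ = 12.2444
T = 12.2444 / 2.8701 = 4.266193… → 4.27

4.27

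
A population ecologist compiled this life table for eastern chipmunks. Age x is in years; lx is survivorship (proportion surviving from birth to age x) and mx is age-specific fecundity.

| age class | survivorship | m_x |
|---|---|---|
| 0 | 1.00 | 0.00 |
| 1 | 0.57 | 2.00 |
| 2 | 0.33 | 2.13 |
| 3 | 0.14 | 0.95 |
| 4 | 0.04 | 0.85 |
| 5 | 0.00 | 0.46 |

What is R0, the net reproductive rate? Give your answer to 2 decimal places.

2.01

lx·mx by age: 0, 1.14, 0.7029, 0.133, 0.034, 0
R0 = Σ lx·mx = 2.0099 → 2.01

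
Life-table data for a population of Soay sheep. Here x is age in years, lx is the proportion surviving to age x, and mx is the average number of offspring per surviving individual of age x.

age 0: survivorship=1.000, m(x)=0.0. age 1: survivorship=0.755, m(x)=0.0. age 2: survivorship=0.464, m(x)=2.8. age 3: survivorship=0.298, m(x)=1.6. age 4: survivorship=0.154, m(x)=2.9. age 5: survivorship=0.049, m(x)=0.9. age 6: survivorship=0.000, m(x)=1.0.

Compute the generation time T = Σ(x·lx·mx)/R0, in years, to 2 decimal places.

2.66

lx·mx: 0, 0, 1.2992, 0.4768, 0.4466, 0.0441, 0 → R0 = 2.2667
x·lx·mx: 0, 0, 2.5984, 1.4304, 1.7864, 0.2205, 0 → Σ = 6.0357
T = 6.0357 / 2.2667 = 2.66277… → 2.66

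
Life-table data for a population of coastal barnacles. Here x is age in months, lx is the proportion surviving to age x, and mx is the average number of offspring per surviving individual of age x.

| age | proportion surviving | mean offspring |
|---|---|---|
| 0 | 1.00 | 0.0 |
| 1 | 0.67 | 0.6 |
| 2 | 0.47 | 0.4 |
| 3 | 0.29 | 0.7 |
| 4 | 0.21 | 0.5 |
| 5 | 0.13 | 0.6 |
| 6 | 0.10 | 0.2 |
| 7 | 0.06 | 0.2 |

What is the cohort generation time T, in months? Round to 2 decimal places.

2.38

lx·mx: 0, 0.402, 0.188, 0.203, 0.105, 0.078, 0.02, 0.012 → R0 = 1.008
x·lx·mx: 0, 0.402, 0.376, 0.609, 0.42, 0.39, 0.12, 0.084 → Σ = 2.401
T = 2.401 / 1.008 = 2.381944… → 2.38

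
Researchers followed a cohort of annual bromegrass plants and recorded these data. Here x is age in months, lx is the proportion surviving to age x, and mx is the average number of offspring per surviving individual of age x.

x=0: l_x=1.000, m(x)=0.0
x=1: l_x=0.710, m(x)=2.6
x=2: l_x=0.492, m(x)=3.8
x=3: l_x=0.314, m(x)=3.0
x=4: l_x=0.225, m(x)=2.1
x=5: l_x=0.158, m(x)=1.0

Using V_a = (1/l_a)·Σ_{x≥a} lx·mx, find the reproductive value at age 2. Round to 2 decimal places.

lx·mx for x ≥ 2: 1.8696, 0.942, 0.4725, 0.158 → sum = 3.4421
V_2 = 3.4421 / l_2 = 3.4421 / 0.492 = 6.996138… → 7.00

7.00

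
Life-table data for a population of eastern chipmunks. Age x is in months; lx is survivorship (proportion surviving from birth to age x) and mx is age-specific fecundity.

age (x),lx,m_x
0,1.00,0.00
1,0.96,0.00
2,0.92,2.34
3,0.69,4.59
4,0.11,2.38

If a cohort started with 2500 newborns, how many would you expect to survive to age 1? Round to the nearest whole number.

Expected survivors = N0 · l_1 = 2500 × 0.96 = 2400 → 2400

2400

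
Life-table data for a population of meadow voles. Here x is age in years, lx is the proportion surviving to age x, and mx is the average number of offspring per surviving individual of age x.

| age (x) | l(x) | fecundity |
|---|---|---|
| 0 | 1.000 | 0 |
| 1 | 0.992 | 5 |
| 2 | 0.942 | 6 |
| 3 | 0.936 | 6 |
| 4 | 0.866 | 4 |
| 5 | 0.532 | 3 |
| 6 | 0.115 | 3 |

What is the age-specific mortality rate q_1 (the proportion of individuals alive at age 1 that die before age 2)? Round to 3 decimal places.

0.050

q_1 = (l_1 − l_2) / l_1 = (0.992 − 0.942) / 0.992
     = 0.05 / 0.992 = 0.050403… → 0.050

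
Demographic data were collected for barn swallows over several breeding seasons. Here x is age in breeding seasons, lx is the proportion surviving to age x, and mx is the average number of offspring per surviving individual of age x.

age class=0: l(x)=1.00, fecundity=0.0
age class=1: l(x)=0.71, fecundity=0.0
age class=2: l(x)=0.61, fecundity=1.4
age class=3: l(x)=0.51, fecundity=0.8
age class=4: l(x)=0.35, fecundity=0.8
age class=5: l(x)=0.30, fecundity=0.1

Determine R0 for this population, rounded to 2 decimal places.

lx·mx by age: 0, 0, 0.854, 0.408, 0.28, 0.03
R0 = Σ lx·mx = 1.572 → 1.57

1.57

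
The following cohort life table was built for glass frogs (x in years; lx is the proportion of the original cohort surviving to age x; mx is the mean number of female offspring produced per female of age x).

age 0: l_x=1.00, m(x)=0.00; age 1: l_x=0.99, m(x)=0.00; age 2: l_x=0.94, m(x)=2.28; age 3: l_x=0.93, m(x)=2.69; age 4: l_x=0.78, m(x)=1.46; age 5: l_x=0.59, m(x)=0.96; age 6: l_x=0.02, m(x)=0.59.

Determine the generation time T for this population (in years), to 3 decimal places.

3.026

lx·mx: 0, 0, 2.1432, 2.5017, 1.1388, 0.5664, 0.0118 → R0 = 6.3619
x·lx·mx: 0, 0, 4.2864, 7.5051, 4.5552, 2.832, 0.0708 → Σ = 19.2495
T = 19.2495 / 6.3619 = 3.025747… → 3.026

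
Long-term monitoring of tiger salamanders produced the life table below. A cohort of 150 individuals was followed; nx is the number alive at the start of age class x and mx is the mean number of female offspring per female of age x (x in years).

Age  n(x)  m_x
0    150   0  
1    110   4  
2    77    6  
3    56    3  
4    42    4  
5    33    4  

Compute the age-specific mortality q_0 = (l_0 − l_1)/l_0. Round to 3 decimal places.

lx = nx/n0 = nx/150: 1, 0.73333…, 0.51333…, 0.37333…, 0.28, 0.22
q_0 = (l_0 − l_1) / l_0 = (1 − 0.733333…) / 1
     = 0.266667… / 1 = 0.266667… → 0.267

0.267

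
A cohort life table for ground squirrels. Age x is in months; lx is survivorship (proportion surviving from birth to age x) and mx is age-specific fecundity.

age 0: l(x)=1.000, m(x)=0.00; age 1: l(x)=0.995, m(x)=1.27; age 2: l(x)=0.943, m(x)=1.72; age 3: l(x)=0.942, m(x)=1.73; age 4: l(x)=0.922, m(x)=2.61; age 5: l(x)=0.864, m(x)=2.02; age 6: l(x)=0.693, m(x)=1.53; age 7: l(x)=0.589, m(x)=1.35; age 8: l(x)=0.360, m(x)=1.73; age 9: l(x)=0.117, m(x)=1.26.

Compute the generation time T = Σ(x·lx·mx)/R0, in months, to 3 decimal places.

4.072

lx·mx: 0, 1.26365, 1.62196, 1.62966, 2.40642, 1.74528, 1.06029, 0.79515, 0.6228, 0.14742 → R0 = 11.29263
x·lx·mx: 0, 1.26365, 3.24392, 4.88898, 9.62568, 8.7264, 6.36174, 5.56605, 4.9824, 1.32678 → Σ = 45.9856
T = 45.9856 / 11.29263 = 4.072178… → 4.072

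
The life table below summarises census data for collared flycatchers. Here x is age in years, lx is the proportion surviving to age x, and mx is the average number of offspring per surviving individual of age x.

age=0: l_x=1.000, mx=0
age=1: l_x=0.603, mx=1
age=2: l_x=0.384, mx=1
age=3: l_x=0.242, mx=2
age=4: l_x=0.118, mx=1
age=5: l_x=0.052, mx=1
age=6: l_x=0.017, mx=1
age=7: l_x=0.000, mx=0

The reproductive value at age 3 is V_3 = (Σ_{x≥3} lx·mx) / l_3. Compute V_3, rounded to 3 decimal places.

2.773

lx·mx for x ≥ 3: 0.484, 0.118, 0.052, 0.017, 0 → sum = 0.671
V_3 = 0.671 / l_3 = 0.671 / 0.242 = 2.772727… → 2.773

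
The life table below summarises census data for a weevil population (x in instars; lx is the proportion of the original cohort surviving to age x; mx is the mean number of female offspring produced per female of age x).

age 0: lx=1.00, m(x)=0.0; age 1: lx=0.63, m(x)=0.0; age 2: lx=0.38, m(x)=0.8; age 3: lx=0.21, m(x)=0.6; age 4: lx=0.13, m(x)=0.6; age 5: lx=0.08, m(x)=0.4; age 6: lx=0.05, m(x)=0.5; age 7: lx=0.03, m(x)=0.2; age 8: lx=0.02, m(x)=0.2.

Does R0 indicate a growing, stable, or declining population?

R0 = Σ lx·mx = 0 + 0 + 0.304 + 0.126 + 0.078 + 0.032 + 0.025 + 0.006 + 0.004 = 0.575
R0 < 1, so the population is declining.

declining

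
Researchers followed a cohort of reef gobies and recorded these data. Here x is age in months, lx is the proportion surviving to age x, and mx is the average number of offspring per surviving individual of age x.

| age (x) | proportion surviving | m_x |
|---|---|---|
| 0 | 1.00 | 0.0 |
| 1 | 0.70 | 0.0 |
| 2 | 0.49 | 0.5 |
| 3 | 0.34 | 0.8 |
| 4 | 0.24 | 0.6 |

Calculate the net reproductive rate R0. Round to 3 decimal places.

0.661

lx·mx by age: 0, 0, 0.245, 0.272, 0.144
R0 = Σ lx·mx = 0.661 → 0.661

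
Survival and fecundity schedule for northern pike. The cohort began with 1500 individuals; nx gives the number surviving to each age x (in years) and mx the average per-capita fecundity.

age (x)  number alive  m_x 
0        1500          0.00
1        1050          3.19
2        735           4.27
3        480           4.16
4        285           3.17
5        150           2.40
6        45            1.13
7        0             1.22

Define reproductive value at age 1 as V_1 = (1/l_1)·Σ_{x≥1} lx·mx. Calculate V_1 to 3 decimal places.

9.332

lx = nx/n0 = nx/1500: 1, 0.7, 0.49, 0.32, 0.19, 0.1, 0.03, 0
lx·mx for x ≥ 1: 2.233, 2.0923, 1.3312, 0.6023, 0.24, 0.0339, 0 → sum = 6.5327
V_1 = 6.5327 / l_1 = 6.5327 / 0.7 = 9.332429… → 9.332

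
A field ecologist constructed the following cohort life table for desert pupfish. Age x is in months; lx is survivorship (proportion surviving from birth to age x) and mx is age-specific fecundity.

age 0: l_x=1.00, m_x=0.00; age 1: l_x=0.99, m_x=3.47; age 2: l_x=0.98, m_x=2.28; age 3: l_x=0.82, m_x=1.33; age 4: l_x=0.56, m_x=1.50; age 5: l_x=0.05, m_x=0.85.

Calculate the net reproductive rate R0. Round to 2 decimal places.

lx·mx by age: 0, 3.4353, 2.2344, 1.0906, 0.84, 0.0425
R0 = Σ lx·mx = 7.6428 → 7.64

7.64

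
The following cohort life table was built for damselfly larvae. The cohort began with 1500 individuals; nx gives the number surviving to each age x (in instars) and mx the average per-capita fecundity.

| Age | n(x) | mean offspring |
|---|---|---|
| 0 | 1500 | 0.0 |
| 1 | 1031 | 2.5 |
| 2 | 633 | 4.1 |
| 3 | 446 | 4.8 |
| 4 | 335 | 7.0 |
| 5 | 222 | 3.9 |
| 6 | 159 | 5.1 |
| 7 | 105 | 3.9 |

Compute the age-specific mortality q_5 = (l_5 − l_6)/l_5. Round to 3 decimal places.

0.284

lx = nx/n0 = nx/1500: 1, 0.68733…, 0.422, 0.29733…, 0.22333…, 0.148, 0.106, 0.07
q_5 = (l_5 − l_6) / l_5 = (0.148 − 0.106) / 0.148
     = 0.042 / 0.148 = 0.283784… → 0.284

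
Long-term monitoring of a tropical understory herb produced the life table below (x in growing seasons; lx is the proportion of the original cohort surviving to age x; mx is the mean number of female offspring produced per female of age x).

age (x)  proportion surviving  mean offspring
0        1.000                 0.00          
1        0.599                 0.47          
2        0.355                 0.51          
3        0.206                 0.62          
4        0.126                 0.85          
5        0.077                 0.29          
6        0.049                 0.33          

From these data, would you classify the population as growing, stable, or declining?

declining

R0 = Σ lx·mx = 0 + 0.28153 + 0.18105 + 0.12772 + 0.1071 + 0.02233 + 0.01617 = 0.7359
R0 < 1, so the population is declining.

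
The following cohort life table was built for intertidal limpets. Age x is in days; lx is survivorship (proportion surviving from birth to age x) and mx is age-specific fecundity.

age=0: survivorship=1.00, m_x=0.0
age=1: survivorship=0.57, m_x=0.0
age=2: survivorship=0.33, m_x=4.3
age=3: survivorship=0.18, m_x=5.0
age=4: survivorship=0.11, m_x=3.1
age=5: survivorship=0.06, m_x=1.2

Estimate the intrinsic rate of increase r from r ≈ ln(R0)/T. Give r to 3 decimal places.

R0 = Σ lx·mx = 0 + 0 + 1.419 + 0.9 + 0.341 + 0.072 = 2.732
Σ x·lx·mx = 7.262; T = 7.262/2.732 = 2.65813…
r ≈ ln(R0)/T = ln(2.732)/2.65813… = 0.3781… → 0.378

0.378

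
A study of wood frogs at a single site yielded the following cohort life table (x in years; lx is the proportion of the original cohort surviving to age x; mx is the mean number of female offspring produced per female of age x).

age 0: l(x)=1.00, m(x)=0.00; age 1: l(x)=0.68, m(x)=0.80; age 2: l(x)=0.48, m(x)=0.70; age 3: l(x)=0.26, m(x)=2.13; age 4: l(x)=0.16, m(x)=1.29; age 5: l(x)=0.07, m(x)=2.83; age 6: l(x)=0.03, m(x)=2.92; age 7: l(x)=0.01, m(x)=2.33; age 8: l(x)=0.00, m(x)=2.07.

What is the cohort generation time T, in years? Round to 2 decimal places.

2.76

lx·mx: 0, 0.544, 0.336, 0.5538, 0.2064, 0.1981, 0.0876, 0.0233, 0 → R0 = 1.9492
x·lx·mx: 0, 0.544, 0.672, 1.6614, 0.8256, 0.9905, 0.5256, 0.1631, 0 → Σ = 5.3822
T = 5.3822 / 1.9492 = 2.761235… → 2.76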